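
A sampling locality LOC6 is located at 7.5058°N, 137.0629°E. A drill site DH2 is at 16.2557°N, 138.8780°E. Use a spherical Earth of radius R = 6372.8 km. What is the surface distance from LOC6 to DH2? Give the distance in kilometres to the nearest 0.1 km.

993.0 km

Δφ = 8.7499°,  Δλ = 1.8151°
a = sin²(Δφ/2) + cos φ₁ cos φ₂ sin²(Δλ/2) = 0.006058
c = 2·arcsin(√a) = 0.155823 rad = 8.9280°
d = R·c = 6372.8 × 0.155823 = 993.0 km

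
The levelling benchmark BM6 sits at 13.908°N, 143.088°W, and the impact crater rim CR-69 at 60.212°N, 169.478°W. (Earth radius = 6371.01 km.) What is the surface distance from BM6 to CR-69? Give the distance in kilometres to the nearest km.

Δφ = 46.3040°,  Δλ = -26.3900°
a = sin²(Δφ/2) + cos φ₁ cos φ₂ sin²(Δλ/2) = 0.179711
c = 2·arcsin(√a) = 0.875545 rad = 50.1650°
d = R·c = 6371.01 × 0.875545 = 5578.1 km

5578 km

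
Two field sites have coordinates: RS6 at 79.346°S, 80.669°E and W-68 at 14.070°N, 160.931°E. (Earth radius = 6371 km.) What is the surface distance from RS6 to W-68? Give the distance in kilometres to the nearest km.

11346 km

Δφ = 93.4160°,  Δλ = 80.2620°
a = sin²(Δφ/2) + cos φ₁ cos φ₂ sin²(Δλ/2) = 0.604292
c = 2·arcsin(√a) = 1.780923 rad = 102.0394°
d = R·c = 6371 × 1.780923 = 11346.3 km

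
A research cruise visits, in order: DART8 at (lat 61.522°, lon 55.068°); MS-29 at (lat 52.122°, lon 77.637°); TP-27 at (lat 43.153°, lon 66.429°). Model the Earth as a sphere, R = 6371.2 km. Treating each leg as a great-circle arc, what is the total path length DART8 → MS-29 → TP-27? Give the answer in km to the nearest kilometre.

DART8→MS-29: c = 0.268567 rad, d = 1711.10 km
MS-29→TP-27: c = 0.204167 rad, d = 1300.79 km
Total = 1711.10 + 1300.79 = 3011.89 km

3012 km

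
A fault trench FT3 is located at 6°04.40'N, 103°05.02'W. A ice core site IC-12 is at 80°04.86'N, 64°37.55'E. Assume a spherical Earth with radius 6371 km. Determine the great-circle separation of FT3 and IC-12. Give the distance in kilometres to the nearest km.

FT3: φ = +6.07333°, λ = -103.08367°
IC-12: φ = +80.08100°, λ = +64.62583°
Δφ = 74.0077°,  Δλ = 167.7095°
a = sin²(Δφ/2) + cos φ₁ cos φ₂ sin²(Δλ/2) = 0.531572
c = 2·arcsin(√a) = 1.633982 rad = 93.6203°
d = R·c = 6371 × 1.633982 = 10410.1 km

10410 km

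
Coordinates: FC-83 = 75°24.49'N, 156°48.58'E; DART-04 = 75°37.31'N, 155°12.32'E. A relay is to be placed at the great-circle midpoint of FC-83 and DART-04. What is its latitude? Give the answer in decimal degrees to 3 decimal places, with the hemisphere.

75.516°N

FC-83: φ = +75.40817°, λ = +156.80967°
DART-04: φ = +75.62183°, λ = +155.20533°
Bx = cos φ₂ cos Δλ = 0.248223,  By = cos φ₂ sin Δλ = -0.006952
φₘ = atan2(sin φ₁ + sin φ₂, √((cos φ₁ + Bx)² + By²)) = 75.51636°
λₘ = λ₁ + atan2(By, cos φ₁ + Bx) = 156.01329°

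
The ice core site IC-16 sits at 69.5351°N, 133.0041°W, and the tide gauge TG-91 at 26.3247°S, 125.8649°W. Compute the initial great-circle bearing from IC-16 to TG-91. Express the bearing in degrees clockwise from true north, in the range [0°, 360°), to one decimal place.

173.6°

Δλ = 7.1392°
y = sin Δλ · cos φ₂ = 0.111392
x = cos φ₁ sin φ₂ − sin φ₁ cos φ₂ cos Δλ = -0.988264
θ = atan2(y, x) = 173.5691° → 173.5691° (mod 360°)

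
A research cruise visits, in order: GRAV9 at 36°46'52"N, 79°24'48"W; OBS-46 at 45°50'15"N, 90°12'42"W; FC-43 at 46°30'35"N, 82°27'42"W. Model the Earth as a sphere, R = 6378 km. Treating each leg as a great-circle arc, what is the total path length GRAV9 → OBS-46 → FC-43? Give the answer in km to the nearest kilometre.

1953 km

GRAV9: φ = +36.78111°, λ = -79.41333°
OBS-46: φ = +45.83750°, λ = -90.21167°
FC-43: φ = +46.50972°, λ = -82.46167°
GRAV9→OBS-46: c = 0.211804 rad, d = 1350.89 km
OBS-46→FC-43: c = 0.094359 rad, d = 601.82 km
Total = 1350.89 + 601.82 = 1952.71 km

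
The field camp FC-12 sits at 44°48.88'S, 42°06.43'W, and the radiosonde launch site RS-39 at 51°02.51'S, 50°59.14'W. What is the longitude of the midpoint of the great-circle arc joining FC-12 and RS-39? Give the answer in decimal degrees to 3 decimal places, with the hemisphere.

46.278°W

FC-12: φ = -44.81467°, λ = -42.10717°
RS-39: φ = -51.04183°, λ = -50.98567°
Bx = cos φ₂ cos Δλ = 0.621219,  By = cos φ₂ sin Δλ = -0.097041
φₘ = atan2(sin φ₁ + sin φ₂, √((cos φ₁ + Bx)² + By²)) = -48.01355°
λₘ = λ₁ + atan2(By, cos φ₁ + Bx) = -46.27837°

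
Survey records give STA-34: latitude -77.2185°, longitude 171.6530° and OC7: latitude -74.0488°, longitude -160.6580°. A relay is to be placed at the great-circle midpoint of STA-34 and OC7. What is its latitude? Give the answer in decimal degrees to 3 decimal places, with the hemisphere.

76.030°S

Bx = cos φ₂ cos Δλ = 0.243347,  By = cos φ₂ sin Δλ = 0.127700
φₘ = atan2(sin φ₁ + sin φ₂, √((cos φ₁ + Bx)² + By²)) = -76.02969°
λₘ = λ₁ + atan2(By, cos φ₁ + Bx) = -172.97754°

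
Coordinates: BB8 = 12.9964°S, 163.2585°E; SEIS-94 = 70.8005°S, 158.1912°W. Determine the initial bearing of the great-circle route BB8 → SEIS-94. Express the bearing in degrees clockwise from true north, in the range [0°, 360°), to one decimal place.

166.6°

Δλ = 38.5503°
y = sin Δλ · cos φ₂ = 0.204945
x = cos φ₁ sin φ₂ − sin φ₁ cos φ₂ cos Δλ = -0.862349
θ = atan2(y, x) = 166.6312° → 166.6312° (mod 360°)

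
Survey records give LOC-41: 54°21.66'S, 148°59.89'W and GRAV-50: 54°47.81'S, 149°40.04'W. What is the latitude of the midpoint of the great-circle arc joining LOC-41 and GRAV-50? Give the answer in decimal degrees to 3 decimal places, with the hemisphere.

54.579°S

LOC-41: φ = -54.36100°, λ = -148.99817°
GRAV-50: φ = -54.79683°, λ = -149.66733°
Bx = cos φ₂ cos Δλ = 0.576438,  By = cos φ₂ sin Δλ = -0.006733
φₘ = atan2(sin φ₁ + sin φ₂, √((cos φ₁ + Bx)² + By²)) = -54.57938°
λₘ = λ₁ + atan2(By, cos φ₁ + Bx) = -149.33096°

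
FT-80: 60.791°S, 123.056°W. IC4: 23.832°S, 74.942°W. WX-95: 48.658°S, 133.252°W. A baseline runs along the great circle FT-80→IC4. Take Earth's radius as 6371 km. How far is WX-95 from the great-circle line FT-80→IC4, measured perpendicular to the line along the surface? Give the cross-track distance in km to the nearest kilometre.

δ₁₃ = central angle FT-80→WX-95 = 0.234753 rad  (haversine)
θ₁₃ = bearing FT-80→WX-95 = 329.822°,  θ₁₂ = bearing FT-80→IC4 = 63.746°
dₓₜ = R·arcsin(sin δ₁₃ · sin(θ₁₃ − θ₁₂)) = 6371·arcsin(0.23260·sin(266.075°)) = -1492.039 km
|dₓₜ| = 1492.039 km

1492 km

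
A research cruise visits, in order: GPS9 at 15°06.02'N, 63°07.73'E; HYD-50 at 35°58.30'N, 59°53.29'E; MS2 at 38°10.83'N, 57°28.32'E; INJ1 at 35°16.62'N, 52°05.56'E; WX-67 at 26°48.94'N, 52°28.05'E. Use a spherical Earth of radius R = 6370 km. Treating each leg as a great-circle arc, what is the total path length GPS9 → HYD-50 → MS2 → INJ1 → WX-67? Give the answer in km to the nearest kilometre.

4188 km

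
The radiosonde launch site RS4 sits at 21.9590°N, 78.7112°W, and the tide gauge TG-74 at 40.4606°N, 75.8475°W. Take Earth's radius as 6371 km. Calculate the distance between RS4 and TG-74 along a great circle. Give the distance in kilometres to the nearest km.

2075 km

Δφ = 18.5016°,  Δλ = 2.8637°
a = sin²(Δφ/2) + cos φ₁ cos φ₂ sin²(Δλ/2) = 0.026283
c = 2·arcsin(√a) = 0.325679 rad = 18.6601°
d = R·c = 6371 × 0.325679 = 2074.9 km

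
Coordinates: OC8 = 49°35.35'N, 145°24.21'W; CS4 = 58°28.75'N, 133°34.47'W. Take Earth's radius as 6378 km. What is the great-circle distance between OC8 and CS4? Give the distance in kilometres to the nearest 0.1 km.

1252.2 km

OC8: φ = +49.58917°, λ = -145.40350°
CS4: φ = +58.47917°, λ = -133.57450°
Δφ = 8.8900°,  Δλ = 11.8290°
a = sin²(Δφ/2) + cos φ₁ cos φ₂ sin²(Δλ/2) = 0.009605
c = 2·arcsin(√a) = 0.196328 rad = 11.2488°
d = R·c = 6378 × 0.196328 = 1252.2 km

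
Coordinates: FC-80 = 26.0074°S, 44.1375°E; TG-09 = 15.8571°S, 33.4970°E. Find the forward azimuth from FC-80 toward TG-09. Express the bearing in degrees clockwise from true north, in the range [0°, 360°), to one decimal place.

Δλ = -10.6405°
y = sin Δλ · cos φ₂ = -0.177620
x = cos φ₁ sin φ₂ − sin φ₁ cos φ₂ cos Δλ = 0.168978
θ = atan2(y, x) = -46.4282° → 313.5718° (mod 360°)

313.6°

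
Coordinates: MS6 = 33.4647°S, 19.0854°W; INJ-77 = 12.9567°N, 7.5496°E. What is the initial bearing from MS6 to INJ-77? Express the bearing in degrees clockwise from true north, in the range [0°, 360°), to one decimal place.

Δλ = 26.6350°
y = sin Δλ · cos φ₂ = 0.436891
x = cos φ₁ sin φ₂ − sin φ₁ cos φ₂ cos Δλ = 0.667403
θ = atan2(y, x) = 33.2093° → 33.2093° (mod 360°)

33.2°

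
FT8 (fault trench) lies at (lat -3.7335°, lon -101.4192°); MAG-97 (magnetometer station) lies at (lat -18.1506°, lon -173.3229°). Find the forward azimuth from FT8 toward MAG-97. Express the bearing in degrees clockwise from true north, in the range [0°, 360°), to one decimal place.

Δλ = -71.9037°
y = sin Δλ · cos φ₂ = -0.903238
x = cos φ₁ sin φ₂ − sin φ₁ cos φ₂ cos Δλ = -0.291635
θ = atan2(y, x) = -107.8941° → 252.1059° (mod 360°)

252.1°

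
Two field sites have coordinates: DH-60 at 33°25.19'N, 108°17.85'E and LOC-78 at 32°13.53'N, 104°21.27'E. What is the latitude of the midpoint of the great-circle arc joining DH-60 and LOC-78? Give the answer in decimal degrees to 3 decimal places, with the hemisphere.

32.838°N

DH-60: φ = +33.41983°, λ = +108.29750°
LOC-78: φ = +32.22550°, λ = +104.35450°
Bx = cos φ₂ cos Δλ = 0.843954,  By = cos φ₂ sin Δλ = -0.058171
φₘ = atan2(sin φ₁ + sin φ₂, √((cos φ₁ + Bx)² + By²)) = 32.83812°
λₘ = λ₁ + atan2(By, cos φ₁ + Bx) = 106.31274°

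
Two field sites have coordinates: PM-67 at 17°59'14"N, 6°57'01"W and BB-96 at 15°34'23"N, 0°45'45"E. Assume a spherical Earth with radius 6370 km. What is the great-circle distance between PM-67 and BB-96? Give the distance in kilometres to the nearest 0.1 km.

863.6 km

PM-67: φ = +17.98722°, λ = -6.95028°
BB-96: φ = +15.57306°, λ = +0.76250°
Δφ = -2.4142°,  Δλ = 7.7128°
a = sin²(Δφ/2) + cos φ₁ cos φ₂ sin²(Δλ/2) = 0.004588
c = 2·arcsin(√a) = 0.135575 rad = 7.7679°
d = R·c = 6370 × 0.135575 = 863.6 km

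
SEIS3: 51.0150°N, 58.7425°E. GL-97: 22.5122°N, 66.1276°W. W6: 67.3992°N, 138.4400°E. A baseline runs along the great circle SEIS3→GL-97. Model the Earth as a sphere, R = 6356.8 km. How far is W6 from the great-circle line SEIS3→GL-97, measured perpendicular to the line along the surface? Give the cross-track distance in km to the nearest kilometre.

4468 km

δ₁₃ = central angle SEIS3→W6 = 0.706163 rad  (haversine)
θ₁₃ = bearing SEIS3→W6 = 35.639°,  θ₁₂ = bearing SEIS3→GL-97 = 310.678°
dₓₜ = R·arcsin(sin δ₁₃ · sin(θ₁₃ − θ₁₂)) = 6356.8·arcsin(0.64892·sin(-275.039°)) = 4468.017 km
|dₓₜ| = 4468.017 km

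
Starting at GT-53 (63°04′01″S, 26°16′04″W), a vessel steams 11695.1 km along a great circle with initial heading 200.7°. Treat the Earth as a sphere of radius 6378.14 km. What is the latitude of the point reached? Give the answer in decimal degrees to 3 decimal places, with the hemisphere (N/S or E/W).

GT-53: φ = -63.06694°, λ = -26.26778°
δ = d/R = 11695.1/6378.14 = 1.833622 rad
φ₂ = arcsin(sin φ₁ cos δ + cos φ₁ sin δ cos θ)
   = arcsin(-0.89154·-0.25981 + 0.45295·0.96566·-0.93544) = -10.22579°
λ₂ = λ₁ + atan2(sin θ sin δ cos φ₁, cos δ − sin φ₁ sin φ₂) = 174.02673°

10.226°S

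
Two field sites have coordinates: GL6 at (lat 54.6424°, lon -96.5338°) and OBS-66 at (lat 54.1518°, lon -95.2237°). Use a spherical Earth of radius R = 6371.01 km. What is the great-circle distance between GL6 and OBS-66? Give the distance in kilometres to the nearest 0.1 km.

100.8 km

Δφ = -0.4906°,  Δλ = 1.3101°
a = sin²(Δφ/2) + cos φ₁ cos φ₂ sin²(Δλ/2) = 0.000063
c = 2·arcsin(√a) = 0.015827 rad = 0.9068°
d = R·c = 6371.01 × 0.015827 = 100.8 km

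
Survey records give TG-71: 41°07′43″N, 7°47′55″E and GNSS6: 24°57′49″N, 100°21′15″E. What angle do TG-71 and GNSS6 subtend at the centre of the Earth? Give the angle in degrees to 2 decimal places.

75.69°

TG-71: φ = +41.12861°, λ = +7.79861°
GNSS6: φ = +24.96361°, λ = +100.35417°
Δφ = -16.1650°,  Δλ = 92.5556°
a = sin²(Δφ/2) + cos φ₁ cos φ₂ sin²(Δλ/2) = 0.376424
c = 2·arcsin(√a) = 1.321057 rad = 75.6910°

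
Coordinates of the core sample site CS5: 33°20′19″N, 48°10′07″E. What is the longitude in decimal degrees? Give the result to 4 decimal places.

48.1686°E

48° + 10′/60 + 7″/3600 = 48 + 0.16667 + 0.00194 = 48.1686°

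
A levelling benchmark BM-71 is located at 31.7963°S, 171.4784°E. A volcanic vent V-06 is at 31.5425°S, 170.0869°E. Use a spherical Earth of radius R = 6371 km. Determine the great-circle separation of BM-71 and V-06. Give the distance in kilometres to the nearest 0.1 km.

Δφ = 0.2538°,  Δλ = -1.3915°
a = sin²(Δφ/2) + cos φ₁ cos φ₂ sin²(Δλ/2) = 0.000112
c = 2·arcsin(√a) = 0.021139 rad = 1.2112°
d = R·c = 6371 × 0.021139 = 134.7 km

134.7 km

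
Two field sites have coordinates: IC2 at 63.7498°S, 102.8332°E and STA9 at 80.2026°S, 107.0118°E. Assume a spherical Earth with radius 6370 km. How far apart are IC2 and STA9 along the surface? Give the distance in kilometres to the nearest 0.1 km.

1833.7 km

Δφ = -16.4528°,  Δλ = 4.1786°
a = sin²(Δφ/2) + cos φ₁ cos φ₂ sin²(Δλ/2) = 0.020573
c = 2·arcsin(√a) = 0.287861 rad = 16.4932°
d = R·c = 6370 × 0.287861 = 1833.7 km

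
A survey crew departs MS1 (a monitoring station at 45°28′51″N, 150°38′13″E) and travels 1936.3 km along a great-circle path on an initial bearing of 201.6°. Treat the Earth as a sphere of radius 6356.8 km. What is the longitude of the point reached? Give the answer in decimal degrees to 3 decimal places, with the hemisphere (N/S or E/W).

143.386°E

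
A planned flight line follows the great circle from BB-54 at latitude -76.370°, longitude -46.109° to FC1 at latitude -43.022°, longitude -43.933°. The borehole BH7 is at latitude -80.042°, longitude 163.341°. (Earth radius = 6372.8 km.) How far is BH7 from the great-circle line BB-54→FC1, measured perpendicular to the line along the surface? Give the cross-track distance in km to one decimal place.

419.7 km

δ₁₃ = central angle BB-54→BH7 = 0.398325 rad  (haversine)
θ₁₃ = bearing BB-54→BH7 = 192.662°,  θ₁₂ = bearing BB-54→FC1 = 2.893°
dₓₜ = R·arcsin(sin δ₁₃ · sin(θ₁₃ − θ₁₂)) = 6372.8·arcsin(0.38787·sin(189.768°)) = -419.696 km
|dₓₜ| = 419.696 km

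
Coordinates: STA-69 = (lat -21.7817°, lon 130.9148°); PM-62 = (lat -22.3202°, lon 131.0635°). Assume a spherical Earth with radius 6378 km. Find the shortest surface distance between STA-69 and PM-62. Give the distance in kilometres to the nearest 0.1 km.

61.9 km

Δφ = -0.5385°,  Δλ = 0.1487°
a = sin²(Δφ/2) + cos φ₁ cos φ₂ sin²(Δλ/2) = 0.000024
c = 2·arcsin(√a) = 0.009702 rad = 0.5559°
d = R·c = 6378 × 0.009702 = 61.9 km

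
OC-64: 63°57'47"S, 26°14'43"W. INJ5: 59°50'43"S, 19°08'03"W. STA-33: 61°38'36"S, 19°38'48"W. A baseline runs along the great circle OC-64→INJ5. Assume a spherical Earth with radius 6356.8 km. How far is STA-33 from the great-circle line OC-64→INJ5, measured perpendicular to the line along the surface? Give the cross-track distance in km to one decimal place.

OC-64: φ = -63.96306°, λ = -26.24528°
INJ5: φ = -59.84528°, λ = -19.13417°
STA-33: φ = -61.64333°, λ = -19.64667°
δ₁₃ = central angle OC-64→STA-33 = 0.066353 rad  (haversine)
θ₁₃ = bearing OC-64→STA-33 = 55.402°,  θ₁₂ = bearing OC-64→INJ5 = 42.303°
dₓₜ = R·arcsin(sin δ₁₃ · sin(θ₁₃ − θ₁₂)) = 6356.8·arcsin(0.06630·sin(13.099°)) = 95.528 km
|dₓₜ| = 95.528 km

95.5 km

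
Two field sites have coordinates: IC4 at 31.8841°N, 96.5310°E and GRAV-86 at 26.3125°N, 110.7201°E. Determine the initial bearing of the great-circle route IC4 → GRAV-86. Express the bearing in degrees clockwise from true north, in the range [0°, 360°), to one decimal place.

Δλ = 14.1891°
y = sin Δλ · cos φ₂ = 0.219726
x = cos φ₁ sin φ₂ − sin φ₁ cos φ₂ cos Δλ = -0.082645
θ = atan2(y, x) = 110.6126° → 110.6126° (mod 360°)

110.6°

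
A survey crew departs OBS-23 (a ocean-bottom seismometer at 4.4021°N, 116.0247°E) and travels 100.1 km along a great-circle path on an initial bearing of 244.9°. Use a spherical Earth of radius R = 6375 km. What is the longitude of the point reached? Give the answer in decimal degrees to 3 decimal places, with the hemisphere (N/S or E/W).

115.208°E

δ = d/R = 100.1/6375 = 0.015702 rad
φ₂ = arcsin(sin φ₁ cos δ + cos φ₁ sin δ cos θ)
   = arcsin(0.07676·0.99988 + 0.99705·0.01570·-0.42420) = 4.02003°
λ₂ = λ₁ + atan2(sin θ sin δ cos φ₁, cos δ − sin φ₁ sin φ₂) = 115.20800°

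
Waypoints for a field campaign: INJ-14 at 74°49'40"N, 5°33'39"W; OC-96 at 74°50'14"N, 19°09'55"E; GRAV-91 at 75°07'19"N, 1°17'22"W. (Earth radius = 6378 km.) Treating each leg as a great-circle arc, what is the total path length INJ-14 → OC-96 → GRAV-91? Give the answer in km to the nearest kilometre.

INJ-14: φ = +74.82778°, λ = -5.56083°
OC-96: φ = +74.83722°, λ = +19.16528°
GRAV-91: φ = +75.12194°, λ = -1.28944°
INJ-14→OC-96: c = 0.112097 rad, d = 714.95 km
OC-96→GRAV-91: c = 0.092194 rad, d = 588.01 km
Total = 714.95 + 588.01 = 1302.96 km

1303 km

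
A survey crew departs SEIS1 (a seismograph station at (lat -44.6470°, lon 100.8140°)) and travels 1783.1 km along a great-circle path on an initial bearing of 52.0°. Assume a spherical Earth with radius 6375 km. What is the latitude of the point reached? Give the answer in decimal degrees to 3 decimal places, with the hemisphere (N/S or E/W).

δ = d/R = 1783.1/6375 = 0.279702 rad
φ₂ = arcsin(sin φ₁ cos δ + cos φ₁ sin δ cos θ)
   = arcsin(-0.70274·0.96114 + 0.71145·0.27607·0.61566) = -33.67665°
λ₂ = λ₁ + atan2(sin θ sin δ cos φ₁, cos δ − sin φ₁ sin φ₂) = 115.96812°

33.677°S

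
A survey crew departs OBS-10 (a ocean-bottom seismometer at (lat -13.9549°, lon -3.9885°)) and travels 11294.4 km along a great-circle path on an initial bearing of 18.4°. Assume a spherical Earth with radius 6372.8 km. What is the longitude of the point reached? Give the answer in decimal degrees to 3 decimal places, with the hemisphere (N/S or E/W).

δ = d/R = 11294.4/6372.8 = 1.772282 rad
φ₂ = arcsin(sin φ₁ cos δ + cos φ₁ sin δ cos θ)
   = arcsin(-0.24116·-0.20013 + 0.97049·0.97977·0.94888) = 71.89777°
λ₂ = λ₁ + atan2(sin θ sin δ cos φ₁, cos δ − sin φ₁ sin φ₂) = 80.47434°

80.474°E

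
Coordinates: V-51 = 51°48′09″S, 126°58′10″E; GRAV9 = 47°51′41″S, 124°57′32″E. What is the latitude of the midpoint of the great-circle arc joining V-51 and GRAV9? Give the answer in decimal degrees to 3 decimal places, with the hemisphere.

49.836°S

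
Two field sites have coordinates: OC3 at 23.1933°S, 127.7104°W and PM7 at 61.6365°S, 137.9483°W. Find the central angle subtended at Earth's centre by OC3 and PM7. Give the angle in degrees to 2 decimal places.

39.08°

Δφ = -38.4432°,  Δλ = -10.2379°
a = sin²(Δφ/2) + cos φ₁ cos φ₂ sin²(Δλ/2) = 0.111864
c = 2·arcsin(√a) = 0.682065 rad = 39.0795°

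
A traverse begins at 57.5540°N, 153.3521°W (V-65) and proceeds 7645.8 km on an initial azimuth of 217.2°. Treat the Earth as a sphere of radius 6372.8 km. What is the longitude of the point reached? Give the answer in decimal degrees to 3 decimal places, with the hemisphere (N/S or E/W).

172.185°E

δ = d/R = 7645.8/6372.8 = 1.199755 rad
φ₂ = arcsin(sin φ₁ cos δ + cos φ₁ sin δ cos θ)
   = arcsin(0.84390·0.36259 + 0.53650·0.93195·-0.79653) = -5.29456°
λ₂ = λ₁ + atan2(sin θ sin δ cos φ₁, cos δ − sin φ₁ sin φ₂) = 172.18513°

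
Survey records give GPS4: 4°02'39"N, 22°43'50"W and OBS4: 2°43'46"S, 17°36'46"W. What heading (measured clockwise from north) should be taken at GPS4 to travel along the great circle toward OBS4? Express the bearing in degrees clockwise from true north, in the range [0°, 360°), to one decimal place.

GPS4: φ = +4.04417°, λ = -22.73056°
OBS4: φ = -2.72944°, λ = -17.61278°
Δλ = 5.1178°
y = sin Δλ · cos φ₂ = 0.089102
x = cos φ₁ sin φ₂ − sin φ₁ cos φ₂ cos Δλ = -0.117666
θ = atan2(y, x) = 142.8653° → 142.8653° (mod 360°)

142.9°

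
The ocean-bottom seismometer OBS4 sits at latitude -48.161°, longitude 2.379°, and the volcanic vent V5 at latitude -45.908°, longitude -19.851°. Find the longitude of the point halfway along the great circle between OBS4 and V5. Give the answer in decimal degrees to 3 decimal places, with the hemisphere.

Bx = cos φ₂ cos Δλ = 0.644095,  By = cos φ₂ sin Δλ = -0.263244
φₘ = atan2(sin φ₁ + sin φ₂, √((cos φ₁ + Bx)² + By²)) = -47.57497°
λₘ = λ₁ + atan2(By, cos φ₁ + Bx) = -8.97365°

8.974°W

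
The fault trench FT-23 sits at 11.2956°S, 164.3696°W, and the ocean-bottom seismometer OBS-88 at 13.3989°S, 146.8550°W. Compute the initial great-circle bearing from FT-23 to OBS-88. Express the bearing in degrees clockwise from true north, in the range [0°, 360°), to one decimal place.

98.8°

Δλ = 17.5146°
y = sin Δλ · cos φ₂ = 0.292757
x = cos φ₁ sin φ₂ − sin φ₁ cos φ₂ cos Δλ = -0.045535
θ = atan2(y, x) = 98.8408° → 98.8408° (mod 360°)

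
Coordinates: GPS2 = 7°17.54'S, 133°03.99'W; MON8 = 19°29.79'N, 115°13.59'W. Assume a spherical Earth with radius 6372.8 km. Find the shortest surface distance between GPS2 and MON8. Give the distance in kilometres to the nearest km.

3563 km

GPS2: φ = -7.29233°, λ = -133.06650°
MON8: φ = +19.49650°, λ = -115.22650°
Δφ = 26.7888°,  Δλ = 17.8400°
a = sin²(Δφ/2) + cos φ₁ cos φ₂ sin²(Δλ/2) = 0.076143
c = 2·arcsin(√a) = 0.559137 rad = 32.0362°
d = R·c = 6372.8 × 0.559137 = 3563.3 km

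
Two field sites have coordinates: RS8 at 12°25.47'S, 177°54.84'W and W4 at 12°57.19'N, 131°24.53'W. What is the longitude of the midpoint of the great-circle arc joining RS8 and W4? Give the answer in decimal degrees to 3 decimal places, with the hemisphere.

154.687°W

RS8: φ = -12.42450°, λ = -177.91400°
W4: φ = +12.95317°, λ = -131.40883°
Bx = cos φ₂ cos Δλ = 0.670775,  By = cos φ₂ sin Δλ = 0.706977
φₘ = atan2(sin φ₁ + sin φ₂, √((cos φ₁ + Bx)² + By²)) = 0.28770°
λₘ = λ₁ + atan2(By, cos φ₁ + Bx) = -154.68699°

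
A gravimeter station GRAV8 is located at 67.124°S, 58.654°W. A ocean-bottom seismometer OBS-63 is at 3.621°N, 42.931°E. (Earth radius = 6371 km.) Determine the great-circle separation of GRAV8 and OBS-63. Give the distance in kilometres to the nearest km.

Δφ = 70.7450°,  Δλ = 101.5850°
a = sin²(Δφ/2) + cos φ₁ cos φ₂ sin²(Δλ/2) = 0.568050
c = 2·arcsin(√a) = 1.707320 rad = 97.8222°
d = R·c = 6371 × 1.707320 = 10877.3 km

10877 km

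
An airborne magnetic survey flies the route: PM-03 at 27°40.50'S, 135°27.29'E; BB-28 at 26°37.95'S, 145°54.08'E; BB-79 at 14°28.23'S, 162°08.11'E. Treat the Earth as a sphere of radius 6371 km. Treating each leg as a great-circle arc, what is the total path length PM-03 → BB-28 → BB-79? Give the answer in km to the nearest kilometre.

3200 km

PM-03: φ = -27.67500°, λ = +135.45483°
BB-28: φ = -26.63250°, λ = +145.90133°
BB-79: φ = -14.47050°, λ = +162.13517°
PM-03→BB-28: c = 0.163197 rad, d = 1039.73 km
BB-28→BB-79: c = 0.339127 rad, d = 2160.58 km
Total = 1039.73 + 2160.58 = 3200.31 km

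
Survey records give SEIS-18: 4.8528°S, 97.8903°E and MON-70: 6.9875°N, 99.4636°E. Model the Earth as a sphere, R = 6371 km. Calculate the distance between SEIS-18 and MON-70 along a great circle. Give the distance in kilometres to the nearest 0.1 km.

1328.1 km

Δφ = 11.8403°,  Δλ = 1.5733°
a = sin²(Δφ/2) + cos φ₁ cos φ₂ sin²(Δλ/2) = 0.010825
c = 2·arcsin(√a) = 0.208462 rad = 11.9440°
d = R·c = 6371 × 0.208462 = 1328.1 km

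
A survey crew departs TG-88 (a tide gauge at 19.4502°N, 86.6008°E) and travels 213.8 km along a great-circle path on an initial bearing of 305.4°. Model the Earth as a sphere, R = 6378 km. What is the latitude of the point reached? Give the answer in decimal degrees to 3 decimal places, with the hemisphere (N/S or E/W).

20.555°N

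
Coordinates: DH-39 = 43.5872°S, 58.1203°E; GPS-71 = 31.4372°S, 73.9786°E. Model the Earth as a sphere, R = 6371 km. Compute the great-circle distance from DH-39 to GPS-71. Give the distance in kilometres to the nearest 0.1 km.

1938.2 km

Δφ = 12.1500°,  Δλ = 15.8583°
a = sin²(Δφ/2) + cos φ₁ cos φ₂ sin²(Δλ/2) = 0.022961
c = 2·arcsin(√a) = 0.304226 rad = 17.4309°
d = R·c = 6371 × 0.304226 = 1938.2 km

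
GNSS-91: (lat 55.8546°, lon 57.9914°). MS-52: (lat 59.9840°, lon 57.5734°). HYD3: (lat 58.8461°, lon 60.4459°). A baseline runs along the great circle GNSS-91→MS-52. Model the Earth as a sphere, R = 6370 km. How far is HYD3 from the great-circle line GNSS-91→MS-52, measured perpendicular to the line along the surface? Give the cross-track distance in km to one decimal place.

δ₁₃ = central angle GNSS-91→HYD3 = 0.057089 rad  (haversine)
θ₁₃ = bearing GNSS-91→HYD3 = 22.849°,  θ₁₂ = bearing GNSS-91→MS-52 = 357.099°
dₓₜ = R·arcsin(sin δ₁₃ · sin(θ₁₃ − θ₁₂)) = 6370·arcsin(0.05706·sin(-334.250°)) = 157.917 km
|dₓₜ| = 157.917 km

157.9 km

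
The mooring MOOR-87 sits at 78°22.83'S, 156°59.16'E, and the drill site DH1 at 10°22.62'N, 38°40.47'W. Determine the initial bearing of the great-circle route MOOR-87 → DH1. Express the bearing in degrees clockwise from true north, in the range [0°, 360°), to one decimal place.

MOOR-87: φ = -78.38050°, λ = +156.98600°
DH1: φ = +10.37700°, λ = -38.67450°
Δλ = 164.3395°
y = sin Δλ · cos φ₂ = 0.265522
x = cos φ₁ sin φ₂ − sin φ₁ cos φ₂ cos Δλ = -0.891440
θ = atan2(y, x) = 163.4135° → 163.4135° (mod 360°)

163.4°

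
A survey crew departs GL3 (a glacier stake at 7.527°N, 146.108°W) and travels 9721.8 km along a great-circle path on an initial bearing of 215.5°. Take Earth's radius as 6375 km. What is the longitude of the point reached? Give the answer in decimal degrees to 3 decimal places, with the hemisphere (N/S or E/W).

δ = d/R = 9721.8/6375 = 1.524988 rad
φ₂ = arcsin(sin φ₁ cos δ + cos φ₁ sin δ cos θ)
   = arcsin(0.13099·0.04579 + 0.99138·0.99895·-0.81412) = -53.15450°
λ₂ = λ₁ + atan2(sin θ sin δ cos φ₁, cos δ − sin φ₁ sin φ₂) = 138.56840°

138.568°E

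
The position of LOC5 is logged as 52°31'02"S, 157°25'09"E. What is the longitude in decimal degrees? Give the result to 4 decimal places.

157.4192°E

157° + 25′/60 + 9″/3600 = 157 + 0.41667 + 0.00250 = 157.4192°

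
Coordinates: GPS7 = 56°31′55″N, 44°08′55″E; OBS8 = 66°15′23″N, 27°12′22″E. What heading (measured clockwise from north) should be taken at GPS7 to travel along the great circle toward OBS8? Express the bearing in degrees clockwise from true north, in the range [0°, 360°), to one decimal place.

327.4°

GPS7: φ = +56.53194°, λ = +44.14861°
OBS8: φ = +66.25639°, λ = +27.20611°
Δλ = -16.9425°
y = sin Δλ · cos φ₂ = -0.117335
x = cos φ₁ sin φ₂ − sin φ₁ cos φ₂ cos Δλ = 0.183488
θ = atan2(y, x) = -32.5978° → 327.4022° (mod 360°)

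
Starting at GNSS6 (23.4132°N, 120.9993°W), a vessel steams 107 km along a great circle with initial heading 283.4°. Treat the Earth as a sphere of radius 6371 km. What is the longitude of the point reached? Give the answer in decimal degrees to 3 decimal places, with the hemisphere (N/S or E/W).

122.021°W

δ = d/R = 107/6371 = 0.016795 rad
φ₂ = arcsin(sin φ₁ cos δ + cos φ₁ sin δ cos θ)
   = arcsin(0.39736·0.99986 + 0.91766·0.01679·0.23175) = 23.63288°
λ₂ = λ₁ + atan2(sin θ sin δ cos φ₁, cos δ − sin φ₁ sin φ₂) = -122.02108°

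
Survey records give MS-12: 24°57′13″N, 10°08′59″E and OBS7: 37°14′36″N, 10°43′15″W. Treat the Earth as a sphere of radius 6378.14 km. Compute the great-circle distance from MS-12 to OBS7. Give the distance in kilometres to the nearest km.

2405 km

MS-12: φ = +24.95361°, λ = +10.14972°
OBS7: φ = +37.24333°, λ = -10.72083°
Δφ = 12.2897°,  Δλ = -20.8706°
a = sin²(Δφ/2) + cos φ₁ cos φ₂ sin²(Δλ/2) = 0.035136
c = 2·arcsin(√a) = 0.377124 rad = 21.6076°
d = R·c = 6378.14 × 0.377124 = 2405.4 km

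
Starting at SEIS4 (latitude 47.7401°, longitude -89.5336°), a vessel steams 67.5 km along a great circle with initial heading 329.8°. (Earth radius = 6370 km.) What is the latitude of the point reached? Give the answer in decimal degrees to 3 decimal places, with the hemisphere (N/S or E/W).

δ = d/R = 67.5/6370 = 0.010597 rad
φ₂ = arcsin(sin φ₁ cos δ + cos φ₁ sin δ cos θ)
   = arcsin(0.74010·0.99994 + 0.67249·0.01060·0.86427) = 48.26393°
λ₂ = λ₁ + atan2(sin θ sin δ cos φ₁, cos δ − sin φ₁ sin φ₂) = -89.99236°

48.264°N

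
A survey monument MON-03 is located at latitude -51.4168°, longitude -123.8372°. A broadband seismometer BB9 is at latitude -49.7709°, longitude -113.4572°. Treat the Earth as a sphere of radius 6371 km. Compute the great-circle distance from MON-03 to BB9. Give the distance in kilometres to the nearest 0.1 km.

754.5 km

Δφ = 1.6459°,  Δλ = 10.3800°
a = sin²(Δφ/2) + cos φ₁ cos φ₂ sin²(Δλ/2) = 0.003502
c = 2·arcsin(√a) = 0.118427 rad = 6.7854°
d = R·c = 6371 × 0.118427 = 754.5 km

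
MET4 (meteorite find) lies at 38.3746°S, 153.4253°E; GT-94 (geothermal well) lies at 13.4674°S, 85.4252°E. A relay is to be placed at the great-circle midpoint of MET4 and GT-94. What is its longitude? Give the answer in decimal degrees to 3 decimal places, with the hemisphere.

Bx = cos φ₂ cos Δλ = 0.364304,  By = cos φ₂ sin Δλ = -0.901689
φₘ = atan2(sin φ₁ + sin φ₂, √((cos φ₁ + Bx)² + By²)) = -30.31586°
λₘ = λ₁ + atan2(By, cos φ₁ + Bx) = 115.28428°

115.284°E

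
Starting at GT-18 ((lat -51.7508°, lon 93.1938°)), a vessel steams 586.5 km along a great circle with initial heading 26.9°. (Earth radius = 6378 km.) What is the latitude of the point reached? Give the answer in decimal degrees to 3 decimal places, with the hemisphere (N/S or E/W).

46.996°S

δ = d/R = 586.5/6378 = 0.091957 rad
φ₂ = arcsin(sin φ₁ cos δ + cos φ₁ sin δ cos θ)
   = arcsin(-0.78533·0.99577 + 0.61908·0.09183·0.89180) = -46.99633°
λ₂ = λ₁ + atan2(sin θ sin δ cos φ₁, cos δ − sin φ₁ sin φ₂) = 96.68605°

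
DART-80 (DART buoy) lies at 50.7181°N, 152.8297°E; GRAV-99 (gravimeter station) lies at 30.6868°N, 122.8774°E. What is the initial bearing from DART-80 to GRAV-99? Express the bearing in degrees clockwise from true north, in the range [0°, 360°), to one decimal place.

239.4°

Δλ = -29.9523°
y = sin Δλ · cos φ₂ = -0.429365
x = cos φ₁ sin φ₂ − sin φ₁ cos φ₂ cos Δλ = -0.253630
θ = atan2(y, x) = -120.5708° → 239.4292° (mod 360°)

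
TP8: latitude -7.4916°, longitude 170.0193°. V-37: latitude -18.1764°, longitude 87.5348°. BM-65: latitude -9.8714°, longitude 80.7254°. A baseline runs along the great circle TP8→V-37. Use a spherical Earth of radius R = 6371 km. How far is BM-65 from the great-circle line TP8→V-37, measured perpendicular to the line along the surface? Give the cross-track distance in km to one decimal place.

δ₁₃ = central angle TP8→BM-65 = 1.536400 rad  (haversine)
θ₁₃ = bearing TP8→BM-65 = 260.300°,  θ₁₂ = bearing TP8→V-37 = 252.717°
dₓₜ = R·arcsin(sin δ₁₃ · sin(θ₁₃ − θ₁₂)) = 6371·arcsin(0.99941·sin(7.583°)) = 842.706 km
|dₓₜ| = 842.706 km

842.7 km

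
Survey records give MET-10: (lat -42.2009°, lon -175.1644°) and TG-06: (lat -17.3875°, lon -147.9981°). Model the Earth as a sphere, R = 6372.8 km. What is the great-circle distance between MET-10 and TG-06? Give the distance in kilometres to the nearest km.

Δφ = 24.8134°,  Δλ = 27.1663°
a = sin²(Δφ/2) + cos φ₁ cos φ₂ sin²(Δλ/2) = 0.085154
c = 2·arcsin(√a) = 0.592239 rad = 33.9328°
d = R·c = 6372.8 × 0.592239 = 3774.2 km

3774 km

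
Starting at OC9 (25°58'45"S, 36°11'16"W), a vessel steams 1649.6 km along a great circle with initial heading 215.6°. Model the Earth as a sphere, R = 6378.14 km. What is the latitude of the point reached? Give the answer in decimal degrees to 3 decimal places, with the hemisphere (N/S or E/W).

37.620°S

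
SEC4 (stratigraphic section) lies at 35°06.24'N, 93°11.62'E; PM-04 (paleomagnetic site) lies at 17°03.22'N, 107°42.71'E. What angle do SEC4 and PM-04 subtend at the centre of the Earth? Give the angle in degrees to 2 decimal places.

22.21°

SEC4: φ = +35.10400°, λ = +93.19367°
PM-04: φ = +17.05367°, λ = +107.71183°
Δφ = -18.0503°,  Δλ = 14.5182°
a = sin²(Δφ/2) + cos φ₁ cos φ₂ sin²(Δλ/2) = 0.037095
c = 2·arcsin(√a) = 0.387624 rad = 22.2092°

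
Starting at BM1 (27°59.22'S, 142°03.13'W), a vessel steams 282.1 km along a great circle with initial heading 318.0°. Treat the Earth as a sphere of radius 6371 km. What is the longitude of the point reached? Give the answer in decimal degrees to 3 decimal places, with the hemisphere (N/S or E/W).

BM1: φ = -27.98700°, λ = -142.05217°
δ = d/R = 282.1/6371 = 0.044279 rad
φ₂ = arcsin(sin φ₁ cos δ + cos φ₁ sin δ cos θ)
   = arcsin(-0.46927·0.99902 + 0.88305·0.04426·0.74314) = -26.08879°
λ₂ = λ₁ + atan2(sin θ sin δ cos φ₁, cos δ − sin φ₁ sin φ₂) = -143.94205°

143.942°W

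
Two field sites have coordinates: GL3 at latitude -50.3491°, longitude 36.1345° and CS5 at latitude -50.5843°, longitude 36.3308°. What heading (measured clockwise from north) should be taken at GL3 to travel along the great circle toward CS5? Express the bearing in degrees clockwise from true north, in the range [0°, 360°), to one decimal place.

Δλ = 0.1963°
y = sin Δλ · cos φ₂ = 0.002175
x = cos φ₁ sin φ₂ − sin φ₁ cos φ₂ cos Δλ = -0.004108
θ = atan2(y, x) = 152.0962° → 152.0962° (mod 360°)

152.1°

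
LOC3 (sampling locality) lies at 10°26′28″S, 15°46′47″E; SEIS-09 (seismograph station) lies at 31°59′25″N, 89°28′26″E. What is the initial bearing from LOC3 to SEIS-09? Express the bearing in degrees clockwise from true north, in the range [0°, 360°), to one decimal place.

LOC3: φ = -10.44111°, λ = +15.77972°
SEIS-09: φ = +31.99028°, λ = +89.47389°
Δλ = 73.6942°
y = sin Δλ · cos φ₂ = 0.814023
x = cos φ₁ sin φ₂ − sin φ₁ cos φ₂ cos Δλ = 0.564158
θ = atan2(y, x) = 55.2762° → 55.2762° (mod 360°)

55.3°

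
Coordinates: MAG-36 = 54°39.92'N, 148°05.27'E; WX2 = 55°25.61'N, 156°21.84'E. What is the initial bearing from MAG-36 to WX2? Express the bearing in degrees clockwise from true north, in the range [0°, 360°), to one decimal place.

77.5°

MAG-36: φ = +54.66533°, λ = +148.08783°
WX2: φ = +55.42683°, λ = +156.36400°
Δλ = 8.2762°
y = sin Δλ · cos φ₂ = 0.081683
x = cos φ₁ sin φ₂ − sin φ₁ cos φ₂ cos Δλ = 0.018111
θ = atan2(y, x) = 77.4982° → 77.4982° (mod 360°)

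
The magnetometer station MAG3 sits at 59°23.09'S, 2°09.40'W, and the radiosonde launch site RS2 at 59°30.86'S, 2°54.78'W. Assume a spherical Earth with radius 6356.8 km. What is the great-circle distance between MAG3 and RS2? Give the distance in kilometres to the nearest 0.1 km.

MAG3: φ = -59.38483°, λ = -2.15667°
RS2: φ = -59.51433°, λ = -2.91300°
Δφ = -0.1295°,  Δλ = -0.7563°
a = sin²(Δφ/2) + cos φ₁ cos φ₂ sin²(Δλ/2) = 0.000013
c = 2·arcsin(√a) = 0.007080 rad = 0.4057°
d = R·c = 6356.8 × 0.007080 = 45.0 km

45.0 km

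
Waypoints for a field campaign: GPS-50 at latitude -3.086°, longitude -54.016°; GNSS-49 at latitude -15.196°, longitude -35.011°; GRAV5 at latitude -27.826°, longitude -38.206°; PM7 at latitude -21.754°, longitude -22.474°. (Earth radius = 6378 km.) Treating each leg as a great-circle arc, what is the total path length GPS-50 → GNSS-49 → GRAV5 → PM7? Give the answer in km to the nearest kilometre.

5652 km

GPS-50→GNSS-49: c = 0.389184 rad, d = 2482.21 km
GNSS-49→GRAV5: c = 0.226422 rad, d = 1444.12 km
GRAV5→PM7: c = 0.270562 rad, d = 1725.64 km
Total = 2482.21 + 1444.12 + 1725.64 = 5651.98 km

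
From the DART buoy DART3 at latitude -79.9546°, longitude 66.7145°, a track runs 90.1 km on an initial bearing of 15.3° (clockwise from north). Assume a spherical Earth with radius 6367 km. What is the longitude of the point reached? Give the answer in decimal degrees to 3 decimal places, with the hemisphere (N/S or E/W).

δ = d/R = 90.1/6367 = 0.014151 rad
φ₂ = arcsin(sin φ₁ cos δ + cos φ₁ sin δ cos θ)
   = arcsin(-0.98467·0.99990 + 0.17443·0.01415·0.96456) = -79.17045°
λ₂ = λ₁ + atan2(sin θ sin δ cos φ₁, cos δ − sin φ₁ sin φ₂) = 67.85324°

67.853°E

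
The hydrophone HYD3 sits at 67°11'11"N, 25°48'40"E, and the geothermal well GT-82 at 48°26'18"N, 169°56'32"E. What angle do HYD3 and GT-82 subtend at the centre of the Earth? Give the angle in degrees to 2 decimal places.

61.23°

HYD3: φ = +67.18639°, λ = +25.81111°
GT-82: φ = +48.43833°, λ = +169.94222°
Δφ = -18.7481°,  Δλ = 144.1311°
a = sin²(Δφ/2) + cos φ₁ cos φ₂ sin²(Δλ/2) = 0.259372
c = 2·arcsin(√a) = 1.068709 rad = 61.2325°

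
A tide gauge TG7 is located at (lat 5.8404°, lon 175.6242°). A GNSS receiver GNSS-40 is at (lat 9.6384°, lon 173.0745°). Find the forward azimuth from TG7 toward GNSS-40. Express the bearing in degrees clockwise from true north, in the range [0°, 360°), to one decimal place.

326.5°

Δλ = -2.5497°
y = sin Δλ · cos φ₂ = -0.043858
x = cos φ₁ sin φ₂ − sin φ₁ cos φ₂ cos Δλ = 0.066338
θ = atan2(y, x) = -33.4697° → 326.5303° (mod 360°)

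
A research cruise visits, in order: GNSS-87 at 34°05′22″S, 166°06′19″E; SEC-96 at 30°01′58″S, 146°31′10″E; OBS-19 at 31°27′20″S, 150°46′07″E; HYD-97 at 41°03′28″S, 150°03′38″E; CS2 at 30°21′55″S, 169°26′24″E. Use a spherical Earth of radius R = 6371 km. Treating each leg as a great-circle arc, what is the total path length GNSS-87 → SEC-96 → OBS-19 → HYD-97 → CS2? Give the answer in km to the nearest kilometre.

GNSS-87: φ = -34.08944°, λ = +166.10528°
SEC-96: φ = -30.03278°, λ = +146.51944°
OBS-19: φ = -31.45556°, λ = +150.76861°
HYD-97: φ = -41.05778°, λ = +150.06056°
CS2: φ = -30.36528°, λ = +169.44000°
GNSS-87→SEC-96: c = 0.297710 rad, d = 1896.71 km
SEC-96→OBS-19: c = 0.068399 rad, d = 435.77 km
OBS-19→HYD-97: c = 0.167885 rad, d = 1069.59 km
HYD-97→CS2: c = 0.330825 rad, d = 2107.68 km
Total = 1896.71 + 435.77 + 1069.59 + 2107.68 = 5509.76 km

5510 km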